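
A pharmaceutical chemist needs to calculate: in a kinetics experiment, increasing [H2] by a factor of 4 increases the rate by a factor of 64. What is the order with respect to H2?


rate ∝ [H2]^n
4^n = 64 → n = 3
Order in H2: 3

3


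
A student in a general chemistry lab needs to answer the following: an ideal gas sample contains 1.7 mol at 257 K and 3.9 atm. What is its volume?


PV = nRT  (R = 0.08206 L·atm/(mol·K))
V = nRT/P = 1.7×0.08206×257/3.9
= 9.193 L

9.193 L


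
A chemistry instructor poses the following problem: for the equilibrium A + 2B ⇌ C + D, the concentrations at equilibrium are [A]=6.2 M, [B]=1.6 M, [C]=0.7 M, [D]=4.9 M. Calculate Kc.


Kc = [C][D]/([A][B]^2)
= (0.7^1 × 4.9^1)/(6.2^1 × 1.6^2)
= 3.43/15.872
= 0.2161

0.2161


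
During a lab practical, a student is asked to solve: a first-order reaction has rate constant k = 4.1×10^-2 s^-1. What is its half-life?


t½ = ln2/k = 0.693147/(4.1×10^-2 s^-1)
= 16.91 s

16.91 s


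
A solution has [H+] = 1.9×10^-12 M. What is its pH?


pH = -log10([H+]) = -log10(1.9×10^-12)
= 12 - log10(1.9)
= 12 - 0.28
= 11.72

11.72


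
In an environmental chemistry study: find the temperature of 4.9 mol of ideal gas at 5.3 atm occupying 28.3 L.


PV = nRT  (R = 0.08206 L·atm/(mol·K))
T = PV/(nR) = 5.3×28.3/(4.9×0.08206)
= 149.99/0.402094
= 373.02 K

373.02 K


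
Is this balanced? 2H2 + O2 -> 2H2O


Equation: 2H2 + O2 -> 2H2O
Check atoms: H: 4=4, O: 2=2
Balanced

Yes, balanced


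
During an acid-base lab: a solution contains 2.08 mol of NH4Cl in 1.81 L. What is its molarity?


M = n/V = 2.08/1.81 = 1.149 mol/L

1.149 M


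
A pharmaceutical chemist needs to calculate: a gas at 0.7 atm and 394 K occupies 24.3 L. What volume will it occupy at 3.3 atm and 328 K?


P1V1/T1 = P2V2/T2
V2 = P1V1T2/(T1P2)
= 0.7×24.3×328/(394×3.3)
= 4.291 L

4.291 L


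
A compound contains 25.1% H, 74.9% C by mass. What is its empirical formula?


Assume 100 g sample. Moles of each element:
  H: 25.1/1.008 = 24.901 mol
  C: 74.9/12.01 = 6.236 mol
Divide by smallest (6.236):
  H: 24.901/6.236 = 3.99
  C: 6.236/6.236 = 1.0
Empirical formula: CH4

CH4


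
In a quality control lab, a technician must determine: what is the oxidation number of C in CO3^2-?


x + 3(-2) = -2, so x = +4
Oxidation number: +4

+4


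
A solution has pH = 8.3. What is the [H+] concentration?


[H+] = 10^(-pH) = 10^(-8.3)
= 5.01×10^-9 M

5.01×10^-9 M


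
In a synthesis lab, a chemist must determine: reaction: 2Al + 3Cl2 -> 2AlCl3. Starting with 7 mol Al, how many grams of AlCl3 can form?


Mole ratio AlCl3:Al = 2:2
n(AlCl3) = 7 × 2/2 = 7.000 mol
mass = 7.000 × 133.33 = 933.31 g

933.31 g


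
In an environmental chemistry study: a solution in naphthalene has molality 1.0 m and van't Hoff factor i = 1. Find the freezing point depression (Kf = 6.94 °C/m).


ΔTf = Kf × m × i
= 6.94 × 1.0 × 1
= 6.94 °C

6.94 °C


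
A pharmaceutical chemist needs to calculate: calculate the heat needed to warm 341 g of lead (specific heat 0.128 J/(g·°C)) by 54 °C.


q = mcΔT = 341 × 0.128 × 54
= 2356.99 J

2356.99 J


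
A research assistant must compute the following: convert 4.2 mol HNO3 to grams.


M(HNO3) = 63.02 g/mol
mass = n × M = 4.2 × 63.02 = 264.68 g

264.68 g


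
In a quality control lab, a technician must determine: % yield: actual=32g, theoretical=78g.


% yield = actual/theoretical × 100
= 32/78 × 100
= 41.03%

41.03%


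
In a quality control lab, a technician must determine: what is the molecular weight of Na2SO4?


M(Na2SO4) = 2×22.99 + 1×32.07 + 4×16.0
= 45.98 + 32.07 + 64.0
= 142.05 g/mol

142.05 g/mol


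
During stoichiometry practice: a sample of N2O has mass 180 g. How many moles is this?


M(N2O) = 44.02 g/mol
n = mass/M = 180/44.02 = 4.0891 mol

4.0891 mol


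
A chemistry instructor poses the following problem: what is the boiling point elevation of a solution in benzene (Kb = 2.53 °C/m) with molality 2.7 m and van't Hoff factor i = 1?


ΔTb = Kb × m × i
= 2.53 × 2.7 × 1
= 6.831 °C

6.831 °C


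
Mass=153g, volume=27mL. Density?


ρ = mass/volume
= 153/27
= 5.667 g/mL

5.667 g/mL


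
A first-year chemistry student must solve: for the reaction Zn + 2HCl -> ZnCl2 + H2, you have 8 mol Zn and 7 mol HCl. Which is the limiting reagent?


Mole ratio available / coefficient:
  Zn: 8/1 = 8.000
  HCl: 7/2 = 3.500
Smaller ratio is limiting.

HCl


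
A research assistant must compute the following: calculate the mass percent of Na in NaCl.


M(NaCl) = 1×22.99 + 1×35.45 = 58.44 g/mol
Mass of Na = 1 × 22.99 = 22.99 g/mol
% Na = 22.99/58.44 × 100 = 39.34%

39.34%


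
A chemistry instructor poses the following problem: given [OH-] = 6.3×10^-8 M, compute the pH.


pOH = -log10([OH-]) = -log10(6.3×10^-8)
= 8 - log10(6.3) = 7.2
pH = 14 - pOH = 14 - 7.2 = 6.8

6.8


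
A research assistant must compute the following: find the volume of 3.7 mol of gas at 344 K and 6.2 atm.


PV = nRT  (R = 0.08206 L·atm/(mol·K))
V = nRT/P = 3.7×0.08206×344/6.2
= 16.846 L

16.846 L


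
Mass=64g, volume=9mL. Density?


ρ = mass/volume
= 64/9
= 7.111 g/mL

7.111 g/mL


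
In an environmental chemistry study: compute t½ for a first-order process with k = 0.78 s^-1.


t½ = ln2/k = 0.693147/(0.78 s^-1)
= 0.8887 s

0.8887 s


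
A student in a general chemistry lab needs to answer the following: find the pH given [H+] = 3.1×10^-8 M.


pH = -log10([H+]) = -log10(3.1×10^-8)
= 8 - log10(3.1)
= 8 - 0.49
= 7.51

7.51


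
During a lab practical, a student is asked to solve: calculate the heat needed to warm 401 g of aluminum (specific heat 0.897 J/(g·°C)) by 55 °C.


q = mcΔT = 401 × 0.897 × 55
= 19783.34 J

19783.34 J


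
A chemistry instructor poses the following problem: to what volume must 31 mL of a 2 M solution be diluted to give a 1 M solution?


C1V1 = C2V2
2 × 31 = 1 × V2
V2 = 62/1 = 62.0 mL

62.0 mL


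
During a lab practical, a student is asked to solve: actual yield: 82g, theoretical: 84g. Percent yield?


% yield = actual/theoretical × 100
= 82/84 × 100
= 97.62%

97.62%


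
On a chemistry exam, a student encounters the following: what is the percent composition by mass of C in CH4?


M(CH4) = 1×12.01 + 4×1.008 = 16.042 g/mol
Mass of C = 1 × 12.01 = 12.01 g/mol
% C = 12.01/16.042 × 100 = 74.87%

74.87%


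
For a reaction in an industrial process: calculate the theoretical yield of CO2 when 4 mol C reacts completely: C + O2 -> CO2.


Mole ratio CO2:C = 1:1
n(CO2) = 4 × 1/1 = 4.000 mol
mass = 4.000 × 44.01 = 176.04 g

176.04 g


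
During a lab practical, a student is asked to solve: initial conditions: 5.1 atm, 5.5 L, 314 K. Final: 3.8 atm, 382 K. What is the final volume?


P1V1/T1 = P2V2/T2
V2 = P1V1T2/(T1P2)
= 5.1×5.5×382/(314×3.8)
= 8.98 L

8.98 L


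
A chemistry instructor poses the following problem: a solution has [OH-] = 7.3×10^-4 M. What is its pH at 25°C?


pOH = -log10([OH-]) = -log10(7.3×10^-4)
= 4 - log10(7.3) = 3.14
pH = 14 - pOH = 14 - 3.14 = 10.86

10.86


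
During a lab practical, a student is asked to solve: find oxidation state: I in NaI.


halide: -1
Oxidation number: -1

-1


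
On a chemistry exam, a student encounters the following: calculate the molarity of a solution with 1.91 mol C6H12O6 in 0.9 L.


M = n/V = 1.91/0.9 = 2.122 mol/L

2.122 M


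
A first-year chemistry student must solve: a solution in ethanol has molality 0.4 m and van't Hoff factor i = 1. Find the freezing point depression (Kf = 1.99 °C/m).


ΔTf = Kf × m × i
= 1.99 × 0.4 × 1
= 0.796 °C

0.796 °C


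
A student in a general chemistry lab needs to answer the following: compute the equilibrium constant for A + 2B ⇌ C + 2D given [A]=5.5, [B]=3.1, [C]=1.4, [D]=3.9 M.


Kc = [C][D]^2/([A][B]^2)
= (1.4^1 × 3.9^2)/(5.5^1 × 3.1^2)
= 21.294/52.855
= 0.4029

0.4029


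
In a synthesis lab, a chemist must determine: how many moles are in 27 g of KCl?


M(KCl) = 74.55 g/mol
n = mass/M = 27/74.55 = 0.3622 mol

0.3622 mol


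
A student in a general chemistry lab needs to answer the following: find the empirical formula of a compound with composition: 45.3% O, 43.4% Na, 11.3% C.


Assume 100 g sample. Moles of each element:
  O: 45.3/16.0 = 2.831 mol
  Na: 43.4/22.99 = 1.888 mol
  C: 11.3/12.01 = 0.941 mol
Divide by smallest (0.941):
  O: 2.831/0.941 = 3.01
  Na: 1.888/0.941 = 2.01
  C: 0.941/0.941 = 1.0
Empirical formula: Na2CO3

Na2CO3


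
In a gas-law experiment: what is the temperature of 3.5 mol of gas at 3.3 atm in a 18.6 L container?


PV = nRT  (R = 0.08206 L·atm/(mol·K))
T = PV/(nR) = 3.3×18.6/(3.5×0.08206)
= 61.38/0.287210
= 213.71 K

213.71 K


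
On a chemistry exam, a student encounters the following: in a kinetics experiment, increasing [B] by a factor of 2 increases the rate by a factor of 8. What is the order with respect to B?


rate ∝ [B]^n
2^n = 8 → n = 3
Order in B: 3

3


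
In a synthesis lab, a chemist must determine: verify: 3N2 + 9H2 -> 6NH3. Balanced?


Equation: 3N2 + 9H2 -> 6NH3
Check atoms: H: 18=18, N: 6=6
Balanced

Yes, balanced


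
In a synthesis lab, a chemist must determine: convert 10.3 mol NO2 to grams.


M(NO2) = 46.01 g/mol
mass = n × M = 10.3 × 46.01 = 473.90 g

473.90 g


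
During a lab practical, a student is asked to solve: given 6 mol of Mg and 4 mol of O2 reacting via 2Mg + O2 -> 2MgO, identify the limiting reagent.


Mole ratio available / coefficient:
  Mg: 6/2 = 3.000
  O2: 4/1 = 4.000
Smaller ratio is limiting.

Mg


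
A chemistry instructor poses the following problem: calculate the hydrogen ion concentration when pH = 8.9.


[H+] = 10^(-pH) = 10^(-8.9)
= 1.26×10^-9 M

1.26×10^-9 M


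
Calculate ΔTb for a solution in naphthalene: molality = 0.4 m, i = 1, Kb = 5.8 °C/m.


ΔTb = Kb × m × i
= 5.8 × 0.4 × 1
= 2.32 °C

2.32 °C


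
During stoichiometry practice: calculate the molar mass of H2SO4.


M(H2SO4) = 2×1.008 + 1×32.07 + 4×16.0
= 2.02 + 32.07 + 64.0
= 98.09 g/mol

98.09 g/mol


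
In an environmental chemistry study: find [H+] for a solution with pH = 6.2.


[H+] = 10^(-pH) = 10^(-6.2)
= 6.31×10^-7 M

6.31×10^-7 M


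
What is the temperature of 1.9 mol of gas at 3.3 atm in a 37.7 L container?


PV = nRT  (R = 0.08206 L·atm/(mol·K))
T = PV/(nR) = 3.3×37.7/(1.9×0.08206)
= 124.41/0.155914
= 797.94 K

797.94 K


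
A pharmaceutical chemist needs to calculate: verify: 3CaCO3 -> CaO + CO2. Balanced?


Equation: 3CaCO3 -> CaO + CO2
Check atoms: C: 3≠1, Ca: 3≠1, O: 9≠3
Not balanced

No, not balanced


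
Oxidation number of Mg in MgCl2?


Group 2 metal: +2
Oxidation number: +2

+2


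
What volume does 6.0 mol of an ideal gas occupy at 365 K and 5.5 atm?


PV = nRT  (R = 0.08206 L·atm/(mol·K))
V = nRT/P = 6.0×0.08206×365/5.5
= 32.675 L

32.675 L


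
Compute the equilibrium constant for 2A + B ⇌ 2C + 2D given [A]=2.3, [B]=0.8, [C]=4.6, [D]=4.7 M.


Kc = [C]^2[D]^2/([A]^2[B])
= (4.6^2 × 4.7^2)/(2.3^2 × 0.8^1)
= 467.4244/4.232
= 110.5

110.5


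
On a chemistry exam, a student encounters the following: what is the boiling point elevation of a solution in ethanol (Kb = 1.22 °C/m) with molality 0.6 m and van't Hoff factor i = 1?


ΔTb = Kb × m × i
= 1.22 × 0.6 × 1
= 0.732 °C

0.732 °C


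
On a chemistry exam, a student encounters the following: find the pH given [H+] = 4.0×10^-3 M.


pH = -log10([H+]) = -log10(4.0×10^-3)
= 3 - log10(4.0)
= 3 - 0.6
= 2.4

2.4


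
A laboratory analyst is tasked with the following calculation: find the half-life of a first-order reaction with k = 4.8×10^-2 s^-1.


t½ = ln2/k = 0.693147/(4.8×10^-2 s^-1)
= 14.44 s

14.44 s


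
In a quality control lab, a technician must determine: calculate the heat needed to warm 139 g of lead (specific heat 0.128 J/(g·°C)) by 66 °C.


q = mcΔT = 139 × 0.128 × 66
= 1174.27 J

1174.27 J


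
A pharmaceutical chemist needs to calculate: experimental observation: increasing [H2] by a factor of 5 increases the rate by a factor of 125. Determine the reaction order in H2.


rate ∝ [H2]^n
5^n = 125 → n = 3
Order in H2: 3

3


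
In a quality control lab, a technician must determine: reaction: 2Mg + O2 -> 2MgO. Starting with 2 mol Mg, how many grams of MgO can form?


Mole ratio MgO:Mg = 2:2
n(MgO) = 2 × 2/2 = 2.000 mol
mass = 2.000 × 40.31 = 80.62 g

80.62 g


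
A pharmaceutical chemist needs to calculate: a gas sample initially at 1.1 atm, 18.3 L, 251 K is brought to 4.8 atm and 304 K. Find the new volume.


P1V1/T1 = P2V2/T2
V2 = P1V1T2/(T1P2)
= 1.1×18.3×304/(251×4.8)
= 5.079 L

5.079 L


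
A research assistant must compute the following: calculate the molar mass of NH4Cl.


M(NH4Cl) = 1×14.01 + 4×1.008 + 1×35.45
= 14.01 + 4.03 + 35.45
= 53.49 g/mol

53.49 g/mol


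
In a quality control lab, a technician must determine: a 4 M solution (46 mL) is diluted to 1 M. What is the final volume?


C1V1 = C2V2
4 × 46 = 1 × V2
V2 = 184/1 = 184.0 mL

184.0 mL


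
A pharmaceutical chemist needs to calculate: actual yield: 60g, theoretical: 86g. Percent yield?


% yield = actual/theoretical × 100
= 60/86 × 100
= 69.77%

69.77%


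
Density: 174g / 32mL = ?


ρ = mass/volume
= 174/32
= 5.438 g/mL

5.438 g/mL


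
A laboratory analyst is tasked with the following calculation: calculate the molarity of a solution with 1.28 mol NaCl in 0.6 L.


M = n/V = 1.28/0.6 = 2.133 mol/L

2.133 M


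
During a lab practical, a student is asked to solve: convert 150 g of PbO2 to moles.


M(PbO2) = 239.2 g/mol
n = mass/M = 150/239.2 = 0.6271 mol

0.6271 mol


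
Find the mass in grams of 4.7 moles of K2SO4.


M(K2SO4) = 174.27 g/mol
mass = n × M = 4.7 × 174.27 = 819.07 g

819.07 g


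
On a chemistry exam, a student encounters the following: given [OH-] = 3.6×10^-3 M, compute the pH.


pOH = -log10([OH-]) = -log10(3.6×10^-3)
= 3 - log10(3.6) = 2.44
pH = 14 - pOH = 14 - 2.44 = 11.56

11.56


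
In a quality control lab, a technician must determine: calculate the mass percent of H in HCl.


M(HCl) = 1×1.008 + 1×35.45 = 36.458 g/mol
Mass of H = 1 × 1.008 = 1.008 g/mol
% H = 1.008/36.458 × 100 = 2.76%

2.76%


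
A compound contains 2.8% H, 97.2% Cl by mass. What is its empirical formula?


Assume 100 g sample. Moles of each element:
  H: 2.8/1.008 = 2.778 mol
  Cl: 97.2/35.45 = 2.742 mol
Divide by smallest (2.742):
  H: 2.778/2.742 = 1.01
  Cl: 2.742/2.742 = 1.0
Empirical formula: HCl

HCl


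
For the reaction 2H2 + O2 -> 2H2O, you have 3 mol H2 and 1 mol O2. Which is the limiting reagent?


Mole ratio available / coefficient:
  H2: 3/2 = 1.500
  O2: 1/1 = 1.000
Smaller ratio is limiting.

O2


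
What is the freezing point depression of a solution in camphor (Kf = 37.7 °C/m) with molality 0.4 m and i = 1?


ΔTf = Kf × m × i
= 37.7 × 0.4 × 1
= 15.08 °C

15.08 °C


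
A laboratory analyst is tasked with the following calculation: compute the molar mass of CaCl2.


M(CaCl2) = 1×40.08 + 2×35.45
= 40.08 + 70.9
= 110.98 g/mol

110.98 g/mol


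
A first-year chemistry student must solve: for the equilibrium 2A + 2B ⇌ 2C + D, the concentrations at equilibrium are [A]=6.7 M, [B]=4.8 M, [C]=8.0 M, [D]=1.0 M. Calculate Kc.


Kc = [C]^2[D]/([A]^2[B]^2)
= (8.0^2 × 1.0^1)/(6.7^2 × 4.8^2)
= 64/1034.2656
= 0.06188

0.06188


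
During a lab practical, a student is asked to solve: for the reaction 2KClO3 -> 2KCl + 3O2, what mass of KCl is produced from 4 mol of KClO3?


Mole ratio KCl:KClO3 = 2:2
n(KCl) = 4 × 2/2 = 4.000 mol
mass = 4.000 × 74.55 = 298.2 g

298.2 g


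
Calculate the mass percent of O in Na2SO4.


M(Na2SO4) = 2×22.99 + 1×32.07 + 4×16.0 = 142.05 g/mol
Mass of O = 4 × 16.0 = 64.00 g/mol
% O = 64.00/142.05 × 100 = 45.05%

45.05%


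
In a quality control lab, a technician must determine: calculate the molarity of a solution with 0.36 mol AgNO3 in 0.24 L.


M = n/V = 0.36/0.24 = 1.500 mol/L

1.500 M


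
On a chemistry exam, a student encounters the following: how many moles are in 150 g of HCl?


M(HCl) = 36.46 g/mol
n = mass/M = 150/36.46 = 4.1141 mol

4.1141 mol


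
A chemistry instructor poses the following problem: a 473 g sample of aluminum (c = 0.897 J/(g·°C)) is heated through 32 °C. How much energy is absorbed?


q = mcΔT = 473 × 0.897 × 32
= 13576.99 J

13576.99 J


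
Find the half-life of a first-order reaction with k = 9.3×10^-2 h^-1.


t½ = ln2/k = 0.693147/(9.3×10^-2 h^-1)
= 7.453 h

7.453 h


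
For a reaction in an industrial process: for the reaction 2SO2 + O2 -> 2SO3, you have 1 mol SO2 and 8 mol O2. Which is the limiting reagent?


Mole ratio available / coefficient:
  SO2: 1/2 = 0.500
  O2: 8/1 = 8.000
Smaller ratio is limiting.

SO2


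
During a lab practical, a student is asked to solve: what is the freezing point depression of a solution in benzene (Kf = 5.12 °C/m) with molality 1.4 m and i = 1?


ΔTf = Kf × m × i
= 5.12 × 1.4 × 1
= 7.168 °C

7.168 °C


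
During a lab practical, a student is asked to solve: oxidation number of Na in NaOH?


Group 1 metal: +1
Oxidation number: +1

+1


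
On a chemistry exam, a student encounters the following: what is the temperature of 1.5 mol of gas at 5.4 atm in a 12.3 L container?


PV = nRT  (R = 0.08206 L·atm/(mol·K))
T = PV/(nR) = 5.4×12.3/(1.5×0.08206)
= 66.42/0.123090
= 539.61 K

539.61 K


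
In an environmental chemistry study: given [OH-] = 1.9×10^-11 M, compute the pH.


pOH = -log10([OH-]) = -log10(1.9×10^-11)
= 11 - log10(1.9) = 10.72
pH = 14 - pOH = 14 - 10.72 = 3.28

3.28


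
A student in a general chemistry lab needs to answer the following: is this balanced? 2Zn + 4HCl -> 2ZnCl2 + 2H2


Equation: 2Zn + 4HCl -> 2ZnCl2 + 2H2
Check atoms: Cl: 4=4, H: 4=4, Zn: 2=2
Balanced

Yes, balanced


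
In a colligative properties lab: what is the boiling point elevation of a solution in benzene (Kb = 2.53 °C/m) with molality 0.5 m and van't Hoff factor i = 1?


ΔTb = Kb × m × i
= 2.53 × 0.5 × 1
= 1.265 °C

1.265 °C


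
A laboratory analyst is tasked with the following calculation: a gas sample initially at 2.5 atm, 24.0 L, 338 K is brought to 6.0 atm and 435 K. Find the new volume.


P1V1/T1 = P2V2/T2
V2 = P1V1T2/(T1P2)
= 2.5×24.0×435/(338×6.0)
= 12.87 L

12.87 L


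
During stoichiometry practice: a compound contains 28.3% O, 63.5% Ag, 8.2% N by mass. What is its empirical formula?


Assume 100 g sample. Moles of each element:
  O: 28.3/16.0 = 1.769 mol
  Ag: 63.5/107.87 = 0.589 mol
  N: 8.2/14.01 = 0.585 mol
Divide by smallest (0.585):
  O: 1.769/0.585 = 3.02
  Ag: 0.589/0.585 = 1.01
  N: 0.585/0.585 = 1.0
Empirical formula: AgNO3

AgNO3


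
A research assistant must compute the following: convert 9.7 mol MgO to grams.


M(MgO) = 40.31 g/mol
mass = n × M = 9.7 × 40.31 = 391.01 g

391.01 g


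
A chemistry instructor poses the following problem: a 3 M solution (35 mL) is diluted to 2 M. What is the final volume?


C1V1 = C2V2
3 × 35 = 2 × V2
V2 = 105/2 = 52.5 mL

52.5 mL


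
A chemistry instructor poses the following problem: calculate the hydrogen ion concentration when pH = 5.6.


[H+] = 10^(-pH) = 10^(-5.6)
= 2.51×10^-6 M

2.51×10^-6 M


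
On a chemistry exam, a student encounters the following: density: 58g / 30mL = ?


ρ = mass/volume
= 58/30
= 1.933 g/mL

1.933 g/mL


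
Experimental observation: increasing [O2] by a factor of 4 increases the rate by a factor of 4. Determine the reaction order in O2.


rate ∝ [O2]^n
4^n = 4 → n = 1
Order in O2: 1

1


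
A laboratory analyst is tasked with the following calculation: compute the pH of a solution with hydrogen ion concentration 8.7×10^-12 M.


pH = -log10([H+]) = -log10(8.7×10^-12)
= 12 - log10(8.7)
= 12 - 0.94
= 11.06

11.06


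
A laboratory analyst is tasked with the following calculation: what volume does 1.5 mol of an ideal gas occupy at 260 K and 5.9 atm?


PV = nRT  (R = 0.08206 L·atm/(mol·K))
V = nRT/P = 1.5×0.08206×260/5.9
= 5.424 L

5.424 L


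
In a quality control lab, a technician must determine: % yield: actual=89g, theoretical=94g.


% yield = actual/theoretical × 100
= 89/94 × 100
= 94.68%

94.68%


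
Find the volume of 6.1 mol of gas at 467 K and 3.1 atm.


PV = nRT  (R = 0.08206 L·atm/(mol·K))
V = nRT/P = 6.1×0.08206×467/3.1
= 75.408 L

75.408 L


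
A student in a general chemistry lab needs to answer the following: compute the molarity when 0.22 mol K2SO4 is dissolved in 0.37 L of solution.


M = n/V = 0.22/0.37 = 0.595 mol/L

0.595 M


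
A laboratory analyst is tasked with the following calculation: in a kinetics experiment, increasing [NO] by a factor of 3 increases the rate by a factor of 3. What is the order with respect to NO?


rate ∝ [NO]^n
3^n = 3 → n = 1
Order in NO: 1

1


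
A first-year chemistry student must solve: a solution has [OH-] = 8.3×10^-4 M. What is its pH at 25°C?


pOH = -log10([OH-]) = -log10(8.3×10^-4)
= 4 - log10(8.3) = 3.08
pH = 14 - pOH = 14 - 3.08 = 10.92

10.92


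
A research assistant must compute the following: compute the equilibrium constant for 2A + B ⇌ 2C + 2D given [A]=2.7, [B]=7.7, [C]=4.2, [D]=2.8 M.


Kc = [C]^2[D]^2/([A]^2[B])
= (4.2^2 × 2.8^2)/(2.7^2 × 7.7^1)
= 138.2976/56.133
= 2.464

2.464


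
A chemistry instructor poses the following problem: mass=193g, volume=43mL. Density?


ρ = mass/volume
= 193/43
= 4.488 g/mL

4.488 g/mL


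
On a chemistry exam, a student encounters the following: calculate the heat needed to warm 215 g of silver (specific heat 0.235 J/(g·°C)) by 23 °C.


q = mcΔT = 215 × 0.235 × 23
= 1162.08 J

1162.08 J


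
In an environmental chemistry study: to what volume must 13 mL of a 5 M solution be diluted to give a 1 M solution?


C1V1 = C2V2
5 × 13 = 1 × V2
V2 = 65/1 = 65.0 mL

65.0 mL


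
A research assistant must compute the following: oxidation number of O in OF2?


F is always -1; 2(-1) + x = 0, so O = +2
Oxidation number: +2

+2


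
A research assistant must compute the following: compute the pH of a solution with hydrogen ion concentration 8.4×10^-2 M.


pH = -log10([H+]) = -log10(8.4×10^-2)
= 2 - log10(8.4)
= 2 - 0.92
= 1.08

1.08


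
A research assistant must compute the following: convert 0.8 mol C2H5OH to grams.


M(C2H5OH) = 46.07 g/mol
mass = n × M = 0.8 × 46.07 = 36.86 g

36.86 g


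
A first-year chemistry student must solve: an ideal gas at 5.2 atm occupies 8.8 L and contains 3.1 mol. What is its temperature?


PV = nRT  (R = 0.08206 L·atm/(mol·K))
T = PV/(nR) = 5.2×8.8/(3.1×0.08206)
= 45.76/0.254386
= 179.88 K

179.88 K


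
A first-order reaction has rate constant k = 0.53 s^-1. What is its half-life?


t½ = ln2/k = 0.693147/(0.53 s^-1)
= 1.308 s

1.308 s


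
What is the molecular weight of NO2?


M(NO2) = 1×14.01 + 2×16.0
= 14.01 + 32.0
= 46.01 g/mol

46.01 g/mol


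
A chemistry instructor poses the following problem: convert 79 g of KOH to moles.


M(KOH) = 56.11 g/mol
n = mass/M = 79/56.11 = 1.4079 mol

1.4079 mol


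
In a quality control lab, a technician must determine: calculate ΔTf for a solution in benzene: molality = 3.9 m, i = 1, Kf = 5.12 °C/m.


ΔTf = Kf × m × i
= 5.12 × 3.9 × 1
= 19.968 °C

19.968 °C


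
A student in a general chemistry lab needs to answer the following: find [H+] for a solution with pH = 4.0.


[H+] = 10^(-pH) = 10^(-4.0)
= 1.0×10^-4 M

1.0×10^-4 M


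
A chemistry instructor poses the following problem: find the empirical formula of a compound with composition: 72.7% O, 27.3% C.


Assume 100 g sample. Moles of each element:
  O: 72.7/16.0 = 4.544 mol
  C: 27.3/12.01 = 2.273 mol
Divide by smallest (2.273):
  O: 4.544/2.273 = 2.0
  C: 2.273/2.273 = 1.0
Empirical formula: CO2

CO2


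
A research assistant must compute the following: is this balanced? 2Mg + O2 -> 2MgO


Equation: 2Mg + O2 -> 2MgO
Check atoms: Mg: 2=2, O: 2=2
Balanced

Yes, balanced


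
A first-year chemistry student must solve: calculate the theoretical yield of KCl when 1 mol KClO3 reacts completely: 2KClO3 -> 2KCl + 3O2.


Mole ratio KCl:KClO3 = 2:2
n(KCl) = 1 × 2/2 = 1.000 mol
mass = 1.000 × 74.55 = 74.55 g

74.55 g


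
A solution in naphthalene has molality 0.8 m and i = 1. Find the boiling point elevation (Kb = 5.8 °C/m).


ΔTb = Kb × m × i
= 5.8 × 0.8 × 1
= 4.64 °C

4.64 °C


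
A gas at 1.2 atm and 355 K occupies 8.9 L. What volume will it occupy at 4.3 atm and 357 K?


P1V1/T1 = P2V2/T2
V2 = P1V1T2/(T1P2)
= 1.2×8.9×357/(355×4.3)
= 2.498 L

2.498 L


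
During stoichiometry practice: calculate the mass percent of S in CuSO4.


M(CuSO4) = 1×63.55 + 1×32.07 + 4×16.0 = 159.62 g/mol
Mass of S = 1 × 32.07 = 32.07 g/mol
% S = 32.07/159.62 × 100 = 20.09%

20.09%


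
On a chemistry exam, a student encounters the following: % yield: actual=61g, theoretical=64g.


% yield = actual/theoretical × 100
= 61/64 × 100
= 95.31%

95.31%


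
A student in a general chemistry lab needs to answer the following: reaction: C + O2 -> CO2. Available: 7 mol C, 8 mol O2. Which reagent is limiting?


Mole ratio available / coefficient:
  C: 7/1 = 7.000
  O2: 8/1 = 8.000
Smaller ratio is limiting.

C


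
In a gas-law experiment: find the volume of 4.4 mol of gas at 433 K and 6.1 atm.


PV = nRT  (R = 0.08206 L·atm/(mol·K))
V = nRT/P = 4.4×0.08206×433/6.1
= 25.63 L

25.63 L


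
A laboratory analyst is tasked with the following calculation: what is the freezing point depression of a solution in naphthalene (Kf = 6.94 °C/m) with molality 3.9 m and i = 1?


ΔTf = Kf × m × i
= 6.94 × 3.9 × 1
= 27.066 °C

27.066 °C


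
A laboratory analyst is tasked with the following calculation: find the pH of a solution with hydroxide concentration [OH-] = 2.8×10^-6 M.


pOH = -log10([OH-]) = -log10(2.8×10^-6)
= 6 - log10(2.8) = 5.55
pH = 14 - pOH = 14 - 5.55 = 8.45

8.45


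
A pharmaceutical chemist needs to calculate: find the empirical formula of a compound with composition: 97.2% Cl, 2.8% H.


Assume 100 g sample. Moles of each element:
  Cl: 97.2/35.45 = 2.742 mol
  H: 2.8/1.008 = 2.778 mol
Divide by smallest (2.742):
  Cl: 2.742/2.742 = 1.0
  H: 2.778/2.742 = 1.01
Empirical formula: HCl

HCl


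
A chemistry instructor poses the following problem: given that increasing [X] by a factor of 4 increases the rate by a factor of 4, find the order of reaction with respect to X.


rate ∝ [X]^n
4^n = 4 → n = 1
Order in X: 1

1


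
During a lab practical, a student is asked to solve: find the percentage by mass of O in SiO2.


M(SiO2) = 1×28.09 + 2×16.0 = 60.09 g/mol
Mass of O = 2 × 16.0 = 32.00 g/mol
% O = 32.00/60.09 × 100 = 53.25%

53.25%


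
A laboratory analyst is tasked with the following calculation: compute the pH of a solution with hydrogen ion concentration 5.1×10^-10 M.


pH = -log10([H+]) = -log10(5.1×10^-10)
= 10 - log10(5.1)
= 10 - 0.71
= 9.29

9.29


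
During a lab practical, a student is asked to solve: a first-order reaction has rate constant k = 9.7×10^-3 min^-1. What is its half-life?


t½ = ln2/k = 0.693147/(9.7×10^-3 min^-1)
= 71.46 min

71.46 min


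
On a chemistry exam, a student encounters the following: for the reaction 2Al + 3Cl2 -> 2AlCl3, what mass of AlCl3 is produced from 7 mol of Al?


Mole ratio AlCl3:Al = 2:2
n(AlCl3) = 7 × 2/2 = 7.000 mol
mass = 7.000 × 133.33 = 933.31 g

933.31 g


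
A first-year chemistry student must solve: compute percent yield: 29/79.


% yield = actual/theoretical × 100
= 29/79 × 100
= 36.71%

36.71%


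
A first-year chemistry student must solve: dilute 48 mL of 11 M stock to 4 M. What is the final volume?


C1V1 = C2V2
11 × 48 = 4 × V2
V2 = 528/4 = 132.0 mL

132.0 mL


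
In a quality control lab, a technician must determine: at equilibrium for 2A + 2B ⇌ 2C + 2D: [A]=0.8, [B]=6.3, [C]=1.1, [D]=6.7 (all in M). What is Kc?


Kc = [C]^2[D]^2/([A]^2[B]^2)
= (1.1^2 × 6.7^2)/(0.8^2 × 6.3^2)
= 54.3169/25.4016
= 2.138

2.138


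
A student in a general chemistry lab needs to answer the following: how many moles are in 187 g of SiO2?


M(SiO2) = 60.09 g/mol
n = mass/M = 187/60.09 = 3.112 mol

3.112 mol


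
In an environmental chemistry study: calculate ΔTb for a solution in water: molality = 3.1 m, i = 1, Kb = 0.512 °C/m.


ΔTb = Kb × m × i
= 0.512 × 3.1 × 1
= 1.5872 °C

1.5872 °C


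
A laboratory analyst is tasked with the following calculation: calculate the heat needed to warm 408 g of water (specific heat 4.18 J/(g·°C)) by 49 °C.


q = mcΔT = 408 × 4.18 × 49
= 83566.56 J

83566.56 J


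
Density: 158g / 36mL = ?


ρ = mass/volume
= 158/36
= 4.389 g/mL

4.389 g/mL


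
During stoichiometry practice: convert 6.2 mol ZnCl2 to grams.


M(ZnCl2) = 136.28 g/mol
mass = n × M = 6.2 × 136.28 = 844.94 g

844.94 g


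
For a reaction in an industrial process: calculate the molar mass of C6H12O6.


M(C6H12O6) = 6×12.01 + 12×1.008 + 6×16.0
= 72.06 + 12.1 + 96.0
= 180.16 g/mol

180.16 g/mol


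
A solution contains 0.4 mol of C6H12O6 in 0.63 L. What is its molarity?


M = n/V = 0.4/0.63 = 0.635 mol/L

0.635 M


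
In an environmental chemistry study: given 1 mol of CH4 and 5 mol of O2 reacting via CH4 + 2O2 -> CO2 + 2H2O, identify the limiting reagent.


Mole ratio available / coefficient:
  CH4: 1/1 = 1.000
  O2: 5/2 = 2.500
Smaller ratio is limiting.

CH4


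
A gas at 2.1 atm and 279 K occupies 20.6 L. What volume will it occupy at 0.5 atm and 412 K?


P1V1/T1 = P2V2/T2
V2 = P1V1T2/(T1P2)
= 2.1×20.6×412/(279×0.5)
= 127.764 L

127.764 L


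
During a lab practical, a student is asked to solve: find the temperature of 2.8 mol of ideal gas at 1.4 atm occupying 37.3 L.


PV = nRT  (R = 0.08206 L·atm/(mol·K))
T = PV/(nR) = 1.4×37.3/(2.8×0.08206)
= 52.22/0.229768
= 227.27 K

227.27 K


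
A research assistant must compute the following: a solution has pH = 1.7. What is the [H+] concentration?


[H+] = 10^(-pH) = 10^(-1.7)
= 2.0×10^-2 M

2.0×10^-2 M


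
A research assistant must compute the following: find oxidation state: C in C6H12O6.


6x + 12(+1) + 6(-2) = 0, so x = +0
Oxidation number: +0

+0


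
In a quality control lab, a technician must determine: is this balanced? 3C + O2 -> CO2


Equation: 3C + O2 -> CO2
Check atoms: C: 3≠1, O: 2=2
Not balanced

No, not balanced


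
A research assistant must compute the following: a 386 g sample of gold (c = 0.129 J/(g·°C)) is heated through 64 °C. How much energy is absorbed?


q = mcΔT = 386 × 0.129 × 64
= 3186.82 J

3186.82 J


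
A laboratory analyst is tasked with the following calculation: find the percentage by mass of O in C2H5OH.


M(C2H5OH) = 2×12.01 + 6×1.008 + 1×16.0 = 46.068 g/mol
Mass of O = 1 × 16.0 = 16.00 g/mol
% O = 16.00/46.068 × 100 = 34.73%

34.73%


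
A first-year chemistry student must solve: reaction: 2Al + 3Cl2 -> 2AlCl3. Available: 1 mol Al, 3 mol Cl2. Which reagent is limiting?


Mole ratio available / coefficient:
  Al: 1/2 = 0.500
  Cl2: 3/3 = 1.000
Smaller ratio is limiting.

Al


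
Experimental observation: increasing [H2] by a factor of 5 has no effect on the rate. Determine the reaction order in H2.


rate ∝ [H2]^n
rate ∝ [H2]^0
Order in H2: 0

0


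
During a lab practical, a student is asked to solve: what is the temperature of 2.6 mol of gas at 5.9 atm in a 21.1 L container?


PV = nRT  (R = 0.08206 L·atm/(mol·K))
T = PV/(nR) = 5.9×21.1/(2.6×0.08206)
= 124.49/0.213356
= 583.48 K

583.48 K


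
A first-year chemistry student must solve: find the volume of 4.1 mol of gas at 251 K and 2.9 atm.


PV = nRT  (R = 0.08206 L·atm/(mol·K))
V = nRT/P = 4.1×0.08206×251/2.9
= 29.12 L

29.12 L


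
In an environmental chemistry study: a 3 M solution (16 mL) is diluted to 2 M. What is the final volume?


C1V1 = C2V2
3 × 16 = 2 × V2
V2 = 48/2 = 24.0 mL

24.0 mL


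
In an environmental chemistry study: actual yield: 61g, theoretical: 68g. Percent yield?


% yield = actual/theoretical × 100
= 61/68 × 100
= 89.71%

89.71%


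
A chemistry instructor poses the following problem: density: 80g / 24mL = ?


ρ = mass/volume
= 80/24
= 3.333 g/mL

3.333 g/mL


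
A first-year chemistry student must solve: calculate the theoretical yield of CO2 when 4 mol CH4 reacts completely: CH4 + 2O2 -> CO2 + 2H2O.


Mole ratio CO2:CH4 = 1:1
n(CO2) = 4 × 1/1 = 4.000 mol
mass = 4.000 × 44.01 = 176.04 g

176.04 g


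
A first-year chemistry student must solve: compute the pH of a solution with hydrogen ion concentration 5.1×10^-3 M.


pH = -log10([H+]) = -log10(5.1×10^-3)
= 3 - log10(5.1)
= 3 - 0.71
= 2.29

2.29


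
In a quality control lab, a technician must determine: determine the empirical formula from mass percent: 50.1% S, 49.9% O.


Assume 100 g sample. Moles of each element:
  S: 50.1/32.07 = 1.562 mol
  O: 49.9/16.0 = 3.119 mol
Divide by smallest (1.562):
  S: 1.562/1.562 = 1.0
  O: 3.119/1.562 = 2.0
Empirical formula: SO2

SO2


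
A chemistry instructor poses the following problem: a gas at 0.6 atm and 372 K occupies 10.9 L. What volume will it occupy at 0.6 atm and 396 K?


P1V1/T1 = P2V2/T2
V2 = P1V1T2/(T1P2)
= 0.6×10.9×396/(372×0.6)
= 11.603 L

11.603 L


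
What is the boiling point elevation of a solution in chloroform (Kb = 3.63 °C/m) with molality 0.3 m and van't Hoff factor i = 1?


ΔTb = Kb × m × i
= 3.63 × 0.3 × 1
= 1.089 °C

1.089 °C


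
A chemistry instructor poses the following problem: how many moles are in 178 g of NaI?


M(NaI) = 149.89 g/mol
n = mass/M = 178/149.89 = 1.1875 mol

1.1875 mol


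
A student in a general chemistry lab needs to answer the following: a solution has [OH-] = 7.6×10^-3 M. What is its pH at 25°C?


pOH = -log10([OH-]) = -log10(7.6×10^-3)
= 3 - log10(7.6) = 2.12
pH = 14 - pOH = 14 - 2.12 = 11.88

11.88


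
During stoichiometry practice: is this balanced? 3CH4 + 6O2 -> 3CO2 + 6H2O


Equation: 3CH4 + 6O2 -> 3CO2 + 6H2O
Check atoms: C: 3=3, H: 12=12, O: 12=12
Balanced

Yes, balanced


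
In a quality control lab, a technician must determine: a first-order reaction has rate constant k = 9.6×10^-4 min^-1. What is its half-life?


t½ = ln2/k = 0.693147/(9.6×10^-4 min^-1)
= 722.0 min

722.0 min


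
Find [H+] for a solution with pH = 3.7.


[H+] = 10^(-pH) = 10^(-3.7)
= 2.0×10^-4 M

2.0×10^-4 M


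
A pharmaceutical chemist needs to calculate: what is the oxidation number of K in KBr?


Group 1 metal: +1
Oxidation number: +1

+1


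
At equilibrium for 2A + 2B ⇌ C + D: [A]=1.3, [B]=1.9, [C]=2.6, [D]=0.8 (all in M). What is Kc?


Kc = [C][D]/([A]^2[B]^2)
= (2.6^1 × 0.8^1)/(1.3^2 × 1.9^2)
= 2.08/6.1009
= 0.3409

0.3409


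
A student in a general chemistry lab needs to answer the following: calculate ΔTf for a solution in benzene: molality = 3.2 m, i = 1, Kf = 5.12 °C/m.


ΔTf = Kf × m × i
= 5.12 × 3.2 × 1
= 16.384 °C

16.384 °C


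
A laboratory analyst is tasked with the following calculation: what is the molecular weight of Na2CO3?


M(Na2CO3) = 2×22.99 + 1×12.01 + 3×16.0
= 45.98 + 12.01 + 48.0
= 105.99 g/mol

105.99 g/mol


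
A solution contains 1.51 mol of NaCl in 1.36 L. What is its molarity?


M = n/V = 1.51/1.36 = 1.110 mol/L

1.110 M


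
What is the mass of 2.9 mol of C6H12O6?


M(C6H12O6) = 180.16 g/mol
mass = n × M = 2.9 × 180.16 = 522.46 g

522.46 g


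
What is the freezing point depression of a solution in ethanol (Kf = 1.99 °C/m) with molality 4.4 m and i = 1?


ΔTf = Kf × m × i
= 1.99 × 4.4 × 1
= 8.756 °C

8.756 °C


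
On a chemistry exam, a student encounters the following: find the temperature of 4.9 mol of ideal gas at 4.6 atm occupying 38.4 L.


PV = nRT  (R = 0.08206 L·atm/(mol·K))
T = PV/(nR) = 4.6×38.4/(4.9×0.08206)
= 176.64/0.402094
= 439.30 K

439.30 K


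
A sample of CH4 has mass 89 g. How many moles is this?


M(CH4) = 16.04 g/mol
n = mass/M = 89/16.04 = 5.5486 mol

5.5486 mol


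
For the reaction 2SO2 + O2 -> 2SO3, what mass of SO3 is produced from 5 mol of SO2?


Mole ratio SO3:SO2 = 2:2
n(SO3) = 5 × 2/2 = 5.000 mol
mass = 5.000 × 80.07 = 400.35 g

400.35 g


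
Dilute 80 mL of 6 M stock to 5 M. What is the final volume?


C1V1 = C2V2
6 × 80 = 5 × V2
V2 = 480/5 = 96.0 mL

96.0 mL


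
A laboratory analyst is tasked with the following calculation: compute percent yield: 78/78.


% yield = actual/theoretical × 100
= 78/78 × 100
= 100.0%

100.0%


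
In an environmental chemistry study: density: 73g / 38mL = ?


ρ = mass/volume
= 73/38
= 1.921 g/mL

1.921 g/mL


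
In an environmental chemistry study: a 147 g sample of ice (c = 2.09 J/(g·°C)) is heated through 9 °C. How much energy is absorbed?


q = mcΔT = 147 × 2.09 × 9
= 2765.07 J

2765.07 J


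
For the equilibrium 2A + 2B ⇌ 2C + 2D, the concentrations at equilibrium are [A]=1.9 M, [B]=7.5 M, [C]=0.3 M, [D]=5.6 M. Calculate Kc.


Kc = [C]^2[D]^2/([A]^2[B]^2)
= (0.3^2 × 5.6^2)/(1.9^2 × 7.5^2)
= 2.8224/203.0625
= 0.01390

0.01390


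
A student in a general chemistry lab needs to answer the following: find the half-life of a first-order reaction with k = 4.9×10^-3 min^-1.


t½ = ln2/k = 0.693147/(4.9×10^-3 min^-1)
= 141.5 min

141.5 min


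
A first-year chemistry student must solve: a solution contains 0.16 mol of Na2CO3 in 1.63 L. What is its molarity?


M = n/V = 0.16/1.63 = 0.098 mol/L

0.098 M


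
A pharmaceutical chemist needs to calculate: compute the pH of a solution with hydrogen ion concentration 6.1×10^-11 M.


pH = -log10([H+]) = -log10(6.1×10^-11)
= 11 - log10(6.1)
= 11 - 0.79
= 10.21

10.21


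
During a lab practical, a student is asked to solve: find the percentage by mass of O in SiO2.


M(SiO2) = 1×28.09 + 2×16.0 = 60.09 g/mol
Mass of O = 2 × 16.0 = 32.00 g/mol
% O = 32.00/60.09 × 100 = 53.25%

53.25%


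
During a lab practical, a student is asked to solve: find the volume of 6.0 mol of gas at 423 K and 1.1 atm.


PV = nRT  (R = 0.08206 L·atm/(mol·K))
V = nRT/P = 6.0×0.08206×423/1.1
= 189.335 L

189.335 L


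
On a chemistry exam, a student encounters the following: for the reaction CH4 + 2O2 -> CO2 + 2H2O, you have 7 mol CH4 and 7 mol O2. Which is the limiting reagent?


Mole ratio available / coefficient:
  CH4: 7/1 = 7.000
  O2: 7/2 = 3.500
Smaller ratio is limiting.

O2


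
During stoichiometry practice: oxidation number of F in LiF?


F is always -1
Oxidation number: -1

-1


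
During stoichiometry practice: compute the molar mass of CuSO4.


M(CuSO4) = 1×63.55 + 1×32.07 + 4×16.0
= 63.55 + 32.07 + 64.0
= 159.62 g/mol

159.62 g/mol


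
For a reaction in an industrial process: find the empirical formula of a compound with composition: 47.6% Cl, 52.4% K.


Assume 100 g sample. Moles of each element:
  Cl: 47.6/35.45 = 1.343 mol
  K: 52.4/39.1 = 1.34 mol
Divide by smallest (1.34):
  Cl: 1.343/1.34 = 1.0
  K: 1.34/1.34 = 1.0
Empirical formula: KCl

KCl


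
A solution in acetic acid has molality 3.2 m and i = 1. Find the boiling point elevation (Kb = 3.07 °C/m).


ΔTb = Kb × m × i
= 3.07 × 3.2 × 1
= 9.824 °C

9.824 °C
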